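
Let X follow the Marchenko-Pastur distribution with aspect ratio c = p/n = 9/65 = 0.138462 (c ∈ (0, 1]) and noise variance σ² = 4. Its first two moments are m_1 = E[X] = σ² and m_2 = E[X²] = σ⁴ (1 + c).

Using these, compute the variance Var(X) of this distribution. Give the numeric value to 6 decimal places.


m_1 = E[X] = σ² = 4, so m_1² = 16.
m_2 = E[X²] = σ⁴ (1 + c) = 16 · (1 + 0.138462) = 16 · 1.138462 = 18.215385.
(Note m_2 − m_1² simplifies to c · σ⁴ = 0.138462 · 16.)

Var(X) = m_2 − m_1² = 18.215385 − 16 = 2.215385.


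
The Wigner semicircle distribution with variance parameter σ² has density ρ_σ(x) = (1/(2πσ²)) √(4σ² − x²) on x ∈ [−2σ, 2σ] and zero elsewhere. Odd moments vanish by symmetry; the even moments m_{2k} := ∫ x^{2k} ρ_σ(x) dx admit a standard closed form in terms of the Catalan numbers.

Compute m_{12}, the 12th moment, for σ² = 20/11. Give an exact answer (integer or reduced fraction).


By the scaled semicircle moment identity, m_{2k} = σ^{2k} · C_k with k = 6.
C_6 = (1/(k+1)) · C(2k, k) = (1/7) · C(12, 6) = (1/7) · 924 = 132.
σ^{2k} = (σ²)^k = (20/11)^6 = 64000000/1771561.

Therefore m_{12} = σ^{12} · C_6 = (64000000/1771561) · 132 = 768000000/161051.


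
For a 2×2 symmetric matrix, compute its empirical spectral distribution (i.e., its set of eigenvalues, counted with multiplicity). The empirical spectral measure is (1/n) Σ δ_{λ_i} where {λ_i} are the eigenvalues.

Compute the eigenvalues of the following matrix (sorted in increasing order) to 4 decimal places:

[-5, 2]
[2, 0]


Since M is real symmetric, both eigenvalues are real; they are the roots of det(λI − M) = λ² − (tr M) λ + det M.
tr M = -5 + 0 = -5.
det M = (-5)·0 − 2² = 0 − 4 = -4.
Characteristic polynomial: λ² + 5λ − 4 = 0.
Discriminant Δ = (tr M)² − 4·det M = 25 − (-16) = 41; √Δ = 6.403124.
λ = (tr M ± √Δ)/2 = (-5 ± 6.403124)/2, giving (tr M − √Δ)/2 = -5.7016 and (tr M + √Δ)/2 = 0.7016.

Eigenvalues sorted in increasing order: [-5.7016, 0.7016].


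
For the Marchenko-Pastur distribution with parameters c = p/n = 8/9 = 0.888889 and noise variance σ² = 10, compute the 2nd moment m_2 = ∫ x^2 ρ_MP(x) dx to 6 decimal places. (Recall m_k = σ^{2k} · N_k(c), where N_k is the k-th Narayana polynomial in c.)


E[X²] = σ⁴ (1 + c) (second MP moment). With σ² = 10 (so σ⁴ = 100) and c = 8/9 = 0.888889: E[X²] = 100 · (1 + 0.888889) = 100 · 1.888889.

So E[X^2] = 188.888889.


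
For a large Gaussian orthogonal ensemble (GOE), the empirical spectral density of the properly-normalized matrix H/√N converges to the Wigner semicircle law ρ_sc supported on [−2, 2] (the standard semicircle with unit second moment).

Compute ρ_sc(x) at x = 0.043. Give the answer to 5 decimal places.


ρ_sc(x) = (1/(2π)) √(4 − x²). With x = 0.043:
  4 − x² = 4 − (0.043)² = 4 − 0.001849 = 3.998151.
  √(4 − x²) = 1.999538.
  1/(2π) = 0.159155.
  ρ_sc(0.043) = 0.159155 · 1.999538 = 0.318236.

Rounded to 5 decimal places: ρ_sc(0.043) ≈ 0.31824.


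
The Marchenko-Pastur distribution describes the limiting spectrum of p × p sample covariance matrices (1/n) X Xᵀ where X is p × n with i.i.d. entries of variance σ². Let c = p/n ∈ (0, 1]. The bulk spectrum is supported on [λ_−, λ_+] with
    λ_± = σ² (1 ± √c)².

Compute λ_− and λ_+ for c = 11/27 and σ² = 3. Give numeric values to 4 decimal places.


c = 11/27 = 0.407407; √c = 0.638285.
λ_− = σ² (1 − √c)² = 3 · (1 − 0.638285)² = 3 · (0.361715)² = 0.392514.
λ_+ = σ² (1 + √c)² = 3 · (1 + 0.638285)² = 3 · (1.638285)² = 8.051931.

Rounded to 4 decimal places: λ_− ≈ 0.3925, λ_+ ≈ 8.0519.


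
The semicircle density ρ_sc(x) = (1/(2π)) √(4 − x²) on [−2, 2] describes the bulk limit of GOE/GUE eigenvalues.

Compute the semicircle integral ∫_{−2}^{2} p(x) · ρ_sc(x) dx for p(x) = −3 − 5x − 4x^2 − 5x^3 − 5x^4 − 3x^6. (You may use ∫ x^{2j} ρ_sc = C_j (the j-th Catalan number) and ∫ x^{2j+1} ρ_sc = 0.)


Write p(x) = Σ a_i x^i, split into monomials and integrate each against ρ_sc separately.
Using ∫ x^{2j} ρ_sc = C_j = (1/(j+1)) C(2j, j) (Catalan numbers) and ∫ x^{2j+1} ρ_sc = 0 (odd monomials vanish by symmetry):
  i = 0 (even): a_0 · C_{0} = -3 · 1 = -3
  i = 1 (odd): ∫ x^1 ρ_sc = 0 (vanishes)
  i = 2 (even): a_2 · C_{1} = -4 · 1 = -4
  i = 3 (odd): ∫ x^3 ρ_sc = 0 (vanishes)
  i = 4 (even): a_4 · C_{2} = -5 · 2 = -10
  i = 6 (even): a_6 · C_{3} = -3 · 5 = -15

Summing the contributions: ∫_{−2}^{2} p(x) ρ_sc(x) dx = (-3) + (-4) + (-10) + (-15) = -32.


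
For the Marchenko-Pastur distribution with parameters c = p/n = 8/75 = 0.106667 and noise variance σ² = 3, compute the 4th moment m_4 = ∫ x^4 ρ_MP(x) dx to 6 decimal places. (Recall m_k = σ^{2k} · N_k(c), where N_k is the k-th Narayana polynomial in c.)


E[X⁴] = σ⁸ (1 + 6c + 6c² + c³) (fourth MP moment). With σ² = 3 (so σ⁸ = 81) and c = 8/75 = 0.106667: E[X⁴] = 81 · (1 + 6·0.106667 + 6·(0.106667)² + (0.106667)³) = 81 · 1.709480.

So E[X^4] = 138.467904.


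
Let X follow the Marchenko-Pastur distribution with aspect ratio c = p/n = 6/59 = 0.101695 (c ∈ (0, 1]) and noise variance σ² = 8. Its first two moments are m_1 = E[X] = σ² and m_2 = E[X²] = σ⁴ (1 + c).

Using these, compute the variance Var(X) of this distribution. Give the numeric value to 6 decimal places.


m_1 = E[X] = σ² = 8, so m_1² = 64.
m_2 = E[X²] = σ⁴ (1 + c) = 64 · (1 + 0.101695) = 64 · 1.101695 = 70.508475.
(Note m_2 − m_1² simplifies to c · σ⁴ = 0.101695 · 64.)

Var(X) = m_2 − m_1² = 70.508475 − 64 = 6.508475.


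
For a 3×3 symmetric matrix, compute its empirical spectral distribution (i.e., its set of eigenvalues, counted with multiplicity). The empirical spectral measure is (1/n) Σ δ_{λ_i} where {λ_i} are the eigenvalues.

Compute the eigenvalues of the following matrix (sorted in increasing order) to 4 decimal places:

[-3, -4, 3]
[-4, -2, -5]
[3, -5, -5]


Since M is real symmetric, all three eigenvalues are real; they are the roots of det(λI − M) = λ³ − (tr M) λ² + s λ − det M, where s is the sum of the principal 2×2 minors.
tr M = -3 + (-2) + (-5) = -10.
s = ((-3)·(-2) − (-4)²) + ((-3)·(-5) − 3²) + ((-2)·(-5) − (-5)²) = -10 + 6 + (-15) = -19.
det M (expand along row 1) = (-3)·(-15) − (-4)·35 + 3·26 = 263.
Characteristic polynomial: λ³ + 10λ² − 19λ − 263 = 0.
Substitute λ = y + (tr M)/3 = y − 3.333333 to remove the quadratic term: y³ + p·y + q = 0 with p = s − (tr M)²/3 = -52.333333 and q = −2(tr M)³/27 + (tr M)·s/3 − det M = -125.592593.
Three real roots ⇒ use the trigonometric (Viète) form: r = 2√(−p/3) = 8.353309, φ = arccos(3q/(p·r)) = arccos(0.861883) = 0.531825 rad.
y_k = r·cos(φ/3 − 2πk/3) for k = 0, 1, 2 gives y = 8.222395, -2.835465, -5.386930.
λ_k = y_k − 3.333333 gives λ = 4.8891, -6.1688, -8.7203 (check: the sum is -10.0000 = tr M).

Eigenvalues sorted in increasing order: [-8.7203, -6.1688, 4.8891].


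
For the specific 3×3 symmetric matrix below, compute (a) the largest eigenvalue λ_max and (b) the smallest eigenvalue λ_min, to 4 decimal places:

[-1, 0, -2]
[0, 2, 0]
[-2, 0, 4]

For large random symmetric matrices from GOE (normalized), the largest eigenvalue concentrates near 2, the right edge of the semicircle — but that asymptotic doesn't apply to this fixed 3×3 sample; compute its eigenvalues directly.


Since M is real symmetric, all three eigenvalues are real; they are the roots of det(λI − M) = λ³ − (tr M) λ² + s λ − det M, where s is the sum of the principal 2×2 minors.
tr M = -1 + 2 + 4 = 5.
s = ((-1)·2 − 0²) + ((-1)·4 − (-2)²) + (2·4 − 0²) = -2 + (-8) + 8 = -2.
det M (expand along row 1) = (-1)·8 − 0·0 + (-2)·4 = -16.
Characteristic polynomial: λ³ − 5λ² − 2λ + 16 = 0.
Substitute λ = y + (tr M)/3 = y + 1.666667 to remove the quadratic term: y³ + p·y + q = 0 with p = s − (tr M)²/3 = -10.333333 and q = −2(tr M)³/27 + (tr M)·s/3 − det M = 3.407407.
Three real roots ⇒ use the trigonometric (Viète) form: r = 2√(−p/3) = 3.711843, φ = arccos(3q/(p·r)) = arccos(-0.266511) = 1.840568 rad.
y_k = r·cos(φ/3 − 2πk/3) for k = 0, 1, 2 gives y = 3.034895, 0.333333, -3.368229.
λ_k = y_k + 1.666667 gives λ = 4.7016, 2.0000, -1.7016 (check: the sum is 5.0000 = tr M).

Hence λ_max = 4.7016 and λ_min = -1.7016.


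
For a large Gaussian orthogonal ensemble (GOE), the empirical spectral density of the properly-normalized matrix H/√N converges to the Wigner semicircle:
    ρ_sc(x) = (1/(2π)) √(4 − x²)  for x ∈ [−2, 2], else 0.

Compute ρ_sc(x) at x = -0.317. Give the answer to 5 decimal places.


ρ_sc(x) = (1/(2π)) √(4 − x²). With x = -0.317:
  4 − x² = 4 − (-0.317)² = 4 − 0.100489 = 3.899511.
  √(4 − x²) = 1.974718.
  1/(2π) = 0.159155.
  ρ_sc(-0.317) = 0.159155 · 1.974718 = 0.314286.

Rounded to 5 decimal places: ρ_sc(-0.317) ≈ 0.31429.


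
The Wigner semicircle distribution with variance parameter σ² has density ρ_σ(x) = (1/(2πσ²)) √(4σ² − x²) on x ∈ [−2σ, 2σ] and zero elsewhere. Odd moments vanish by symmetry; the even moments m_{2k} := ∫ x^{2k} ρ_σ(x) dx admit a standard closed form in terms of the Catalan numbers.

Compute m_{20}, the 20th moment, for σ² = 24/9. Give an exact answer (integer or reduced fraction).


By the scaled semicircle moment identity, m_{2k} = σ^{2k} · C_k with k = 10.
C_10 = (1/(k+1)) · C(2k, k) = (1/11) · C(20, 10) = (1/11) · 184756 = 16796.
σ^{2k} = (σ²)^k = (24/9)^10 = 1073741824/59049.

Therefore m_{20} = σ^{20} · C_10 = (1073741824/59049) · 16796 = 18034567675904/59049.


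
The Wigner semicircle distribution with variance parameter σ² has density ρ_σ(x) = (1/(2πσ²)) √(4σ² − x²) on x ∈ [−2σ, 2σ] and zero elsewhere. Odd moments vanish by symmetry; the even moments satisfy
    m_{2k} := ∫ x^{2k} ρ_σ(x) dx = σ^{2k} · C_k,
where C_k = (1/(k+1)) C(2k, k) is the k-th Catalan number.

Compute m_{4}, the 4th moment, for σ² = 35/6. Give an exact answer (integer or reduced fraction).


By the scaled semicircle moment identity, m_{2k} = σ^{2k} · C_k with k = 2.
C_2 = (1/(k+1)) · C(2k, k) = (1/3) · C(4, 2) = (1/3) · 6 = 2.
σ^{2k} = (σ²)^k = (35/6)^2 = 1225/36.

Therefore m_{4} = σ^{4} · C_2 = (1225/36) · 2 = 1225/18.


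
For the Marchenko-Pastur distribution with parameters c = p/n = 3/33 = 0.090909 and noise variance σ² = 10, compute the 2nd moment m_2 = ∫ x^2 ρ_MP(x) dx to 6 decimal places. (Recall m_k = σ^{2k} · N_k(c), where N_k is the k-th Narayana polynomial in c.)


E[X²] = σ⁴ (1 + c) (second MP moment). With σ² = 10 (so σ⁴ = 100) and c = 3/33 = 0.090909: E[X²] = 100 · (1 + 0.090909) = 100 · 1.090909.

So E[X^2] = 109.090909.


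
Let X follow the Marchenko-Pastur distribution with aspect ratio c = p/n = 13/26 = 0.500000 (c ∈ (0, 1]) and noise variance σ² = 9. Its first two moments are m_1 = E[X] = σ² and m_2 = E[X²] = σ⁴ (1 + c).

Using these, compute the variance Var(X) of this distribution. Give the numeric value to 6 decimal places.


m_1 = E[X] = σ² = 9, so m_1² = 81.
m_2 = E[X²] = σ⁴ (1 + c) = 81 · (1 + 0.500000) = 81 · 1.500000 = 121.500000.
(Note m_2 − m_1² simplifies to c · σ⁴ = 0.500000 · 81.)

Var(X) = m_2 − m_1² = 121.500000 − 81 = 40.500000.


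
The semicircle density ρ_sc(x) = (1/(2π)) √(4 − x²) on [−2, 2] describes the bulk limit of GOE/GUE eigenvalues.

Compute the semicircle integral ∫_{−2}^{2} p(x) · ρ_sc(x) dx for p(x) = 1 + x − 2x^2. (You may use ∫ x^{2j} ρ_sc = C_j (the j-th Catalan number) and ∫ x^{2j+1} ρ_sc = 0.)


Write p(x) = Σ a_i x^i, split into monomials and integrate each against ρ_sc separately.
Using ∫ x^{2j} ρ_sc = C_j = (1/(j+1)) C(2j, j) (Catalan numbers) and ∫ x^{2j+1} ρ_sc = 0 (odd monomials vanish by symmetry):
  i = 0 (even): a_0 · C_{0} = 1 · 1 = 1
  i = 1 (odd): ∫ x^1 ρ_sc = 0 (vanishes)
  i = 2 (even): a_2 · C_{1} = -2 · 1 = -2

Summing the contributions: ∫_{−2}^{2} p(x) ρ_sc(x) dx = 1 + (-2) = -1.


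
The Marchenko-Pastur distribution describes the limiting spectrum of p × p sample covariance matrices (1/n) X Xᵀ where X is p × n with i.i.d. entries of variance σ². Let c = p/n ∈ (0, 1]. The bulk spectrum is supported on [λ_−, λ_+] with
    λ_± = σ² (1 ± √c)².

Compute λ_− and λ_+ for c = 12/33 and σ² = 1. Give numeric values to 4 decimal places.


c = 12/33 = 0.363636; √c = 0.603023.
λ_− = σ² (1 − √c)² = 1 · (1 − 0.603023)² = 1 · (0.396977)² = 0.157591.
λ_+ = σ² (1 + √c)² = 1 · (1 + 0.603023)² = 1 · (1.603023)² = 2.569682.

Rounded to 4 decimal places: λ_− ≈ 0.1576, λ_+ ≈ 2.5697.


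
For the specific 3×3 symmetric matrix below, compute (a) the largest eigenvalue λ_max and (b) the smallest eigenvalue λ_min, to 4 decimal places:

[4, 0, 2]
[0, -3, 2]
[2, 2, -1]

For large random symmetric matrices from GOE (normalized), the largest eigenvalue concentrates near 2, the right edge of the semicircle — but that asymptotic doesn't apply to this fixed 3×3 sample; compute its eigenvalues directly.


Since M is real symmetric, all three eigenvalues are real; they are the roots of det(λI − M) = λ³ − (tr M) λ² + s λ − det M, where s is the sum of the principal 2×2 minors.
tr M = 4 + (-3) + (-1) = 0.
s = (4·(-3) − 0²) + (4·(-1) − 2²) + ((-3)·(-1) − 2²) = -12 + (-8) + (-1) = -21.
det M (expand along row 1) = 4·(-1) − 0·(-4) + 2·6 = 8.
Characteristic polynomial: λ³ − 21λ − 8 = 0.
Substitute λ = y + (tr M)/3 = y + 0.000000 to remove the quadratic term: y³ + p·y + q = 0 with p = s − (tr M)²/3 = -21.000000 and q = −2(tr M)³/27 + (tr M)·s/3 − det M = -8.000000.
Three real roots ⇒ use the trigonometric (Viète) form: r = 2√(−p/3) = 5.291503, φ = arccos(3q/(p·r)) = arccos(0.215980) = 1.353101 rad.
y_k = r·cos(φ/3 − 2πk/3) for k = 0, 1, 2 gives y = 4.762336, -0.383641, -4.378695.
λ_k = y_k + 0.000000 gives λ = 4.7623, -0.3836, -4.3787 (check: the sum is 0.0000 = tr M).

Hence λ_max = 4.7623 and λ_min = -4.3787.


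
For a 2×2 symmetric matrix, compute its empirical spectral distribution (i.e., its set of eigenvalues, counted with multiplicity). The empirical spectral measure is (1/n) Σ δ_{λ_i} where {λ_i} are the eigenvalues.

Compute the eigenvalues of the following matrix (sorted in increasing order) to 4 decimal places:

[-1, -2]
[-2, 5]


Since M is real symmetric, both eigenvalues are real; they are the roots of det(λI − M) = λ² − (tr M) λ + det M.
tr M = -1 + 5 = 4.
det M = (-1)·5 − (-2)² = -5 − 4 = -9.
Characteristic polynomial: λ² − 4λ − 9 = 0.
Discriminant Δ = (tr M)² − 4·det M = 16 − (-36) = 52; √Δ = 7.211103.
λ = (tr M ± √Δ)/2 = (4 ± 7.211103)/2, giving (tr M − √Δ)/2 = -1.6056 and (tr M + √Δ)/2 = 5.6056.

Eigenvalues sorted in increasing order: [-1.6056, 5.6056].


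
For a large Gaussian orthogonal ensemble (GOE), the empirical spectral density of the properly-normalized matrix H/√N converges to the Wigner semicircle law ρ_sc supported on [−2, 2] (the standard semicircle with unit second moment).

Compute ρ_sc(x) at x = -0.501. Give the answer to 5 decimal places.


ρ_sc(x) = (1/(2π)) √(4 − x²). With x = -0.501:
  4 − x² = 4 − (-0.501)² = 4 − 0.251001 = 3.748999.
  √(4 − x²) = 1.936233.
  1/(2π) = 0.159155.
  ρ_sc(-0.501) = 0.159155 · 1.936233 = 0.308161.

Rounded to 5 decimal places: ρ_sc(-0.501) ≈ 0.30816.


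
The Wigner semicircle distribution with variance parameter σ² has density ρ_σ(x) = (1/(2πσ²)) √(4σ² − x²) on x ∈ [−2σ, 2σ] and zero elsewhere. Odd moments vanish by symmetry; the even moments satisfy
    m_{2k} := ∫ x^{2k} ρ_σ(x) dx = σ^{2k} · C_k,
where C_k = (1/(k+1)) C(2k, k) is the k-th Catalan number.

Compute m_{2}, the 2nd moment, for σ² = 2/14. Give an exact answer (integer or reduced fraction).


By the scaled semicircle moment identity, m_{2k} = σ^{2k} · C_k with k = 1.
C_1 = (1/(k+1)) · C(2k, k) = (1/2) · C(2, 1) = (1/2) · 2 = 1.
σ^{2k} = (σ²)^k = (2/14)^1 = 1/7.

Therefore m_{2} = σ^{2} · C_1 = (1/7) · 1 = 1/7.


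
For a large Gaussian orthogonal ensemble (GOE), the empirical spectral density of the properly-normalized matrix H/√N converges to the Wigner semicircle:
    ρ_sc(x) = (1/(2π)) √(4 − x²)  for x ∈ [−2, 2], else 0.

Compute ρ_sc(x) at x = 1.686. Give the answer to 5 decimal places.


ρ_sc(x) = (1/(2π)) √(4 − x²). With x = 1.686:
  4 − x² = 4 − (1.686)² = 4 − 2.842596 = 1.157404.
  √(4 − x²) = 1.075827.
  1/(2π) = 0.159155.
  ρ_sc(1.686) = 0.159155 · 1.075827 = 0.171223.

Rounded to 5 decimal places: ρ_sc(1.686) ≈ 0.17122.


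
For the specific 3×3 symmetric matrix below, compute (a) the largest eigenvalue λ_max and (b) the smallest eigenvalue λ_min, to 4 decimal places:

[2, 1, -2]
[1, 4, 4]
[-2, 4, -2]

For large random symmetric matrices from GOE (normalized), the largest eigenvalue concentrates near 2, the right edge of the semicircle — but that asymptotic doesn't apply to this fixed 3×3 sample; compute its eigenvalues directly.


Since M is real symmetric, all three eigenvalues are real; they are the roots of det(λI − M) = λ³ − (tr M) λ² + s λ − det M, where s is the sum of the principal 2×2 minors.
tr M = 2 + 4 + (-2) = 4.
s = (2·4 − 1²) + (2·(-2) − (-2)²) + (4·(-2) − 4²) = 7 + (-8) + (-24) = -25.
det M (expand along row 1) = 2·(-24) − 1·6 + (-2)·12 = -78.
Characteristic polynomial: λ³ − 4λ² − 25λ + 78 = 0.
Substitute λ = y + (tr M)/3 = y + 1.333333 to remove the quadratic term: y³ + p·y + q = 0 with p = s − (tr M)²/3 = -30.333333 and q = −2(tr M)³/27 + (tr M)·s/3 − det M = 39.925926.
Three real roots ⇒ use the trigonometric (Viète) form: r = 2√(−p/3) = 6.359595, φ = arccos(3q/(p·r)) = arccos(-0.620907) = 2.240696 rad.
y_k = r·cos(φ/3 − 2πk/3) for k = 0, 1, 2 gives y = 4.666667, 1.408324, -6.074991.
λ_k = y_k + 1.333333 gives λ = 6.0000, 2.7417, -4.7417 (check: the sum is 4.0000 = tr M).

Hence λ_max = 6.0000 and λ_min = -4.7417.


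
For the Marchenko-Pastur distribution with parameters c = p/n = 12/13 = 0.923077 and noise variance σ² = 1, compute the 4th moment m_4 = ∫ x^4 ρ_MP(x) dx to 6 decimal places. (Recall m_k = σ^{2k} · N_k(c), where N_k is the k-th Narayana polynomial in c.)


E[X⁴] = σ⁸ (1 + 6c + 6c² + c³) (fourth MP moment). With σ² = 1 (so σ⁸ = 1) and c = 12/13 = 0.923077: E[X⁴] = 1 · (1 + 6·0.923077 + 6·(0.923077)² + (0.923077)³) = 1 · 12.437415.

So E[X^4] = 12.437415.


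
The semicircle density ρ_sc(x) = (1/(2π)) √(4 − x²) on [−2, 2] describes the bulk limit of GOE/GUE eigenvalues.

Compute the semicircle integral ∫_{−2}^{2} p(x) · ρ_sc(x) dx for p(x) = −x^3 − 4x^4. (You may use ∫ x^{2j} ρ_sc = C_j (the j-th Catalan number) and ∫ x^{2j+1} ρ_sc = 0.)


Write p(x) = Σ a_i x^i, split into monomials and integrate each against ρ_sc separately.
Using ∫ x^{2j} ρ_sc = C_j = (1/(j+1)) C(2j, j) (Catalan numbers) and ∫ x^{2j+1} ρ_sc = 0 (odd monomials vanish by symmetry):
  i = 3 (odd): ∫ x^3 ρ_sc = 0 (vanishes)
  i = 4 (even): a_4 · C_{2} = -4 · 2 = -8

Summing the contributions: ∫_{−2}^{2} p(x) ρ_sc(x) dx = -8.


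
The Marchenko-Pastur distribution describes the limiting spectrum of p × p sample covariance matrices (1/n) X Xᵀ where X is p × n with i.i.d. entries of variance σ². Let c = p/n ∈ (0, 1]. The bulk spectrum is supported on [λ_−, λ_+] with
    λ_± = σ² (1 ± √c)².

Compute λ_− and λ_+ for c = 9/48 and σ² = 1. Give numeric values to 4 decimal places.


c = 9/48 = 0.187500; √c = 0.433013.
λ_− = σ² (1 − √c)² = 1 · (1 − 0.433013)² = 1 · (0.566987)² = 0.321475.
λ_+ = σ² (1 + √c)² = 1 · (1 + 0.433013)² = 1 · (1.433013)² = 2.053525.

Rounded to 4 decimal places: λ_− ≈ 0.3215, λ_+ ≈ 2.0535.


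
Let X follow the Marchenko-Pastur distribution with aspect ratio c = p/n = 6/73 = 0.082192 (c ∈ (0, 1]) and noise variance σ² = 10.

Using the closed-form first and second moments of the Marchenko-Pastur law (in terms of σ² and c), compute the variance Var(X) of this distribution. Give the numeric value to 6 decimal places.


Recall the MP moments m_1 = E[X] = σ² and m_2 = E[X²] = σ⁴ (1 + c).
m_1 = E[X] = σ² = 10, so m_1² = 100.
m_2 = E[X²] = σ⁴ (1 + c) = 100 · (1 + 0.082192) = 100 · 1.082192 = 108.219178.
(Note m_2 − m_1² simplifies to c · σ⁴ = 0.082192 · 100.)

Var(X) = m_2 − m_1² = 108.219178 − 100 = 8.219178.


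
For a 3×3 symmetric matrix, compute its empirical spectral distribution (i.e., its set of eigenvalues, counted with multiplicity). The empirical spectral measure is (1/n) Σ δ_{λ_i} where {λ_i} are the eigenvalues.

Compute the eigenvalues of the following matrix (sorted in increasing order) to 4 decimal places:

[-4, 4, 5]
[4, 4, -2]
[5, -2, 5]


Since M is real symmetric, all three eigenvalues are real; they are the roots of det(λI − M) = λ³ − (tr M) λ² + s λ − det M, where s is the sum of the principal 2×2 minors.
tr M = -4 + 4 + 5 = 5.
s = ((-4)·4 − 4²) + ((-4)·5 − 5²) + (4·5 − (-2)²) = -32 + (-45) + 16 = -61.
det M (expand along row 1) = (-4)·16 − 4·30 + 5·(-28) = -324.
Characteristic polynomial: λ³ − 5λ² − 61λ + 324 = 0.
Substitute λ = y + (tr M)/3 = y + 1.666667 to remove the quadratic term: y³ + p·y + q = 0 with p = s − (tr M)²/3 = -69.333333 and q = −2(tr M)³/27 + (tr M)·s/3 − det M = 213.074074.
Three real roots ⇒ use the trigonometric (Viète) form: r = 2√(−p/3) = 9.614803, φ = arccos(3q/(p·r)) = arccos(-0.958891) = 2.853865 rad.
y_k = r·cos(φ/3 − 2πk/3) for k = 0, 1, 2 gives y = 5.582687, 3.987929, -9.570616.
λ_k = y_k + 1.666667 gives λ = 7.2494, 5.6546, -7.9039 (check: the sum is 5.0000 = tr M).

Eigenvalues sorted in increasing order: [-7.9039, 5.6546, 7.2494].


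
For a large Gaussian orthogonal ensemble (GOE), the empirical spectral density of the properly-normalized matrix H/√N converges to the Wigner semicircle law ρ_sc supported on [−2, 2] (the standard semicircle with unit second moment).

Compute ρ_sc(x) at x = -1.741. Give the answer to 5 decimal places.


ρ_sc(x) = (1/(2π)) √(4 − x²). With x = -1.741:
  4 − x² = 4 − (-1.741)² = 4 − 3.031081 = 0.968919.
  √(4 − x²) = 0.984337.
  1/(2π) = 0.159155.
  ρ_sc(-1.741) = 0.159155 · 0.984337 = 0.156662.

Rounded to 5 decimal places: ρ_sc(-1.741) ≈ 0.15666.


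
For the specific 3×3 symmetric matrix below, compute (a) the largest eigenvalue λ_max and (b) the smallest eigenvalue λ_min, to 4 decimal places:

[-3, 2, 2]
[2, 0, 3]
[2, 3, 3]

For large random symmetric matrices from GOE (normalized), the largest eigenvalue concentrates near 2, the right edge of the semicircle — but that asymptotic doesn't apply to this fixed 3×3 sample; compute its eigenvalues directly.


Since M is real symmetric, all three eigenvalues are real; they are the roots of det(λI − M) = λ³ − (tr M) λ² + s λ − det M, where s is the sum of the principal 2×2 minors.
tr M = -3 + 0 + 3 = 0.
s = ((-3)·0 − 2²) + ((-3)·3 − 2²) + (0·3 − 3²) = -4 + (-13) + (-9) = -26.
det M (expand along row 1) = (-3)·(-9) − 2·0 + 2·6 = 39.
Characteristic polynomial: λ³ − 26λ − 39 = 0.
Substitute λ = y + (tr M)/3 = y + 0.000000 to remove the quadratic term: y³ + p·y + q = 0 with p = s − (tr M)²/3 = -26.000000 and q = −2(tr M)³/27 + (tr M)·s/3 − det M = -39.000000.
Three real roots ⇒ use the trigonometric (Viète) form: r = 2√(−p/3) = 5.887841, φ = arccos(3q/(p·r)) = arccos(0.764287) = 0.700861 rad.
y_k = r·cos(φ/3 − 2πk/3) for k = 0, 1, 2 gives y = 5.727895, -1.683519, -4.044376.
λ_k = y_k + 0.000000 gives λ = 5.7279, -1.6835, -4.0444 (check: the sum is 0.0000 = tr M).

Hence λ_max = 5.7279 and λ_min = -4.0444.


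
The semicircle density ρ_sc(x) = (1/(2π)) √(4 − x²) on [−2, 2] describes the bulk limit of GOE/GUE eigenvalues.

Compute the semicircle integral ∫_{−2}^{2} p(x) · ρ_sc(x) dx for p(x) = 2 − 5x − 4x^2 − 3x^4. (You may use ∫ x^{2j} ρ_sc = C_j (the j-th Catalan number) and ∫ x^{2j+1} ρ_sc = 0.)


Write p(x) = Σ a_i x^i, split into monomials and integrate each against ρ_sc separately.
Using ∫ x^{2j} ρ_sc = C_j = (1/(j+1)) C(2j, j) (Catalan numbers) and ∫ x^{2j+1} ρ_sc = 0 (odd monomials vanish by symmetry):
  i = 0 (even): a_0 · C_{0} = 2 · 1 = 2
  i = 1 (odd): ∫ x^1 ρ_sc = 0 (vanishes)
  i = 2 (even): a_2 · C_{1} = -4 · 1 = -4
  i = 4 (even): a_4 · C_{2} = -3 · 2 = -6

Summing the contributions: ∫_{−2}^{2} p(x) ρ_sc(x) dx = 2 + (-4) + (-6) = -8.


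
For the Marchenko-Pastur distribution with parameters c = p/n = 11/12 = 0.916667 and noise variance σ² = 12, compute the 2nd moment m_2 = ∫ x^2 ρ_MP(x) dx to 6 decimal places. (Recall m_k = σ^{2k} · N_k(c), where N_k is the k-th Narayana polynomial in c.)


E[X²] = σ⁴ (1 + c) (second MP moment). With σ² = 12 (so σ⁴ = 144) and c = 11/12 = 0.916667: E[X²] = 144 · (1 + 0.916667) = 144 · 1.916667.

So E[X^2] = 276.000000.


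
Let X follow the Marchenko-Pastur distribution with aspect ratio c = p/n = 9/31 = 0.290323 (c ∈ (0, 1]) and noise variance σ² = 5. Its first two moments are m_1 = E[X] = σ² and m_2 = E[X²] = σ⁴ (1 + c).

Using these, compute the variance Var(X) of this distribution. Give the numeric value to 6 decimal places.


m_1 = E[X] = σ² = 5, so m_1² = 25.
m_2 = E[X²] = σ⁴ (1 + c) = 25 · (1 + 0.290323) = 25 · 1.290323 = 32.258065.
(Note m_2 − m_1² simplifies to c · σ⁴ = 0.290323 · 25.)

Var(X) = m_2 − m_1² = 32.258065 − 25 = 7.258065.


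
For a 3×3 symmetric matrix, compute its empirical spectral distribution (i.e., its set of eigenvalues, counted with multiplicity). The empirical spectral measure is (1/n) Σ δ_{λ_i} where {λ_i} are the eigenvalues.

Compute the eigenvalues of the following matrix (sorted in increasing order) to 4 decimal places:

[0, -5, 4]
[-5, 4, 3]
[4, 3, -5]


Since M is real symmetric, all three eigenvalues are real; they are the roots of det(λI − M) = λ³ − (tr M) λ² + s λ − det M, where s is the sum of the principal 2×2 minors.
tr M = 0 + 4 + (-5) = -1.
s = (0·4 − (-5)²) + (0·(-5) − 4²) + (4·(-5) − 3²) = -25 + (-16) + (-29) = -70.
det M (expand along row 1) = 0·(-29) − (-5)·13 + 4·(-31) = -59.
Characteristic polynomial: λ³ + λ² − 70λ + 59 = 0.
Substitute λ = y + (tr M)/3 = y − 0.333333 to remove the quadratic term: y³ + p·y + q = 0 with p = s − (tr M)²/3 = -70.333333 and q = −2(tr M)³/27 + (tr M)·s/3 − det M = 82.407407.
Three real roots ⇒ use the trigonometric (Viète) form: r = 2√(−p/3) = 9.683893, φ = arccos(3q/(p·r)) = arccos(-0.362975) = 1.942255 rad.
y_k = r·cos(φ/3 − 2πk/3) for k = 0, 1, 2 gives y = 7.724295, 1.195993, -8.920288.
λ_k = y_k − 0.333333 gives λ = 7.3910, 0.8627, -9.2536 (check: the sum is -1.0000 = tr M).

Eigenvalues sorted in increasing order: [-9.2536, 0.8627, 7.3910].


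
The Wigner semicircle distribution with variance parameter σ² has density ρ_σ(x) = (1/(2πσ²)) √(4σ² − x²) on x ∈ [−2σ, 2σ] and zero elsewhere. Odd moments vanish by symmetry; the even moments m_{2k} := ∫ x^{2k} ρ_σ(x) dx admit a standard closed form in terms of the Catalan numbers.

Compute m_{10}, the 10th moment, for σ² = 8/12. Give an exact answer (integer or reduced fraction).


By the scaled semicircle moment identity, m_{2k} = σ^{2k} · C_k with k = 5.
C_5 = (1/(k+1)) · C(2k, k) = (1/6) · C(10, 5) = (1/6) · 252 = 42.
σ^{2k} = (σ²)^k = (8/12)^5 = 32/243.

Therefore m_{10} = σ^{10} · C_5 = (32/243) · 42 = 448/81.


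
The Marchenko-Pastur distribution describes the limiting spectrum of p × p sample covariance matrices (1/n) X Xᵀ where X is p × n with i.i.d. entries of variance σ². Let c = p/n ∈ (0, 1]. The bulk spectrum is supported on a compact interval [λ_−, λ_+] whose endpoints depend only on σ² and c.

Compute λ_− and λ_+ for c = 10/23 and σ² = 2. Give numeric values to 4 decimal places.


c = 10/23 = 0.434783; √c = 0.659380.
λ_− = σ² (1 − √c)² = 2 · (1 − 0.659380)² = 2 · (0.340620)² = 0.232043.
λ_+ = σ² (1 + √c)² = 2 · (1 + 0.659380)² = 2 · (1.659380)² = 5.507087.

Rounded to 4 decimal places: λ_− ≈ 0.2320, λ_+ ≈ 5.5071.


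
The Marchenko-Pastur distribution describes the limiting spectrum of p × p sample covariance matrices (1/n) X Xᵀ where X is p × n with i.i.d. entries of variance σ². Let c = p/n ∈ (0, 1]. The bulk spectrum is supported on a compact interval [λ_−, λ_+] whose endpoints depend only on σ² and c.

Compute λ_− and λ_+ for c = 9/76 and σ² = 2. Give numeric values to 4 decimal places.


c = 9/76 = 0.118421; √c = 0.344124.
λ_− = σ² (1 − √c)² = 2 · (1 − 0.344124)² = 2 · (0.655876)² = 0.860348.
λ_+ = σ² (1 + √c)² = 2 · (1 + 0.344124)² = 2 · (1.344124)² = 3.613337.

Rounded to 4 decimal places: λ_− ≈ 0.8603, λ_+ ≈ 3.6133.


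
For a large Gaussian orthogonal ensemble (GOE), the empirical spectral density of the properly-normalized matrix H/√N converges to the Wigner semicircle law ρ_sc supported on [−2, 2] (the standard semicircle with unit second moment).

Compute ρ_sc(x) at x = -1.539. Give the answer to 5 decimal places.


ρ_sc(x) = (1/(2π)) √(4 − x²). With x = -1.539:
  4 − x² = 4 − (-1.539)² = 4 − 2.368521 = 1.631479.
  √(4 − x²) = 1.277294.
  1/(2π) = 0.159155.
  ρ_sc(-1.539) = 0.159155 · 1.277294 = 0.203288.

Rounded to 5 decimal places: ρ_sc(-1.539) ≈ 0.20329.


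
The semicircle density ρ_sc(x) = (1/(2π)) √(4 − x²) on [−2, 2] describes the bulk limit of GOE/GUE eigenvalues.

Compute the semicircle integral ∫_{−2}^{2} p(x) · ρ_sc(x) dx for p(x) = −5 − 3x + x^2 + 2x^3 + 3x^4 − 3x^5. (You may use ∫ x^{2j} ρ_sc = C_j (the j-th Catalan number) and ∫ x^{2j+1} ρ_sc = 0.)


Write p(x) = Σ a_i x^i, split into monomials and integrate each against ρ_sc separately.
Using ∫ x^{2j} ρ_sc = C_j = (1/(j+1)) C(2j, j) (Catalan numbers) and ∫ x^{2j+1} ρ_sc = 0 (odd monomials vanish by symmetry):
  i = 0 (even): a_0 · C_{0} = -5 · 1 = -5
  i = 1 (odd): ∫ x^1 ρ_sc = 0 (vanishes)
  i = 2 (even): a_2 · C_{1} = 1 · 1 = 1
  i = 3 (odd): ∫ x^3 ρ_sc = 0 (vanishes)
  i = 4 (even): a_4 · C_{2} = 3 · 2 = 6
  i = 5 (odd): ∫ x^5 ρ_sc = 0 (vanishes)

Summing the contributions: ∫_{−2}^{2} p(x) ρ_sc(x) dx = (-5) + 1 + 6 = 2.


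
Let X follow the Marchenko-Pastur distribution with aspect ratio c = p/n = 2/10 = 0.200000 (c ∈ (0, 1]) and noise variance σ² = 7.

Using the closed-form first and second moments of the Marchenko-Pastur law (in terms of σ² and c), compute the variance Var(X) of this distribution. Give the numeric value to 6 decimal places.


Recall the MP moments m_1 = E[X] = σ² and m_2 = E[X²] = σ⁴ (1 + c).
m_1 = E[X] = σ² = 7, so m_1² = 49.
m_2 = E[X²] = σ⁴ (1 + c) = 49 · (1 + 0.200000) = 49 · 1.200000 = 58.800000.
(Note m_2 − m_1² simplifies to c · σ⁴ = 0.200000 · 49.)

Var(X) = m_2 − m_1² = 58.800000 − 49 = 9.800000.


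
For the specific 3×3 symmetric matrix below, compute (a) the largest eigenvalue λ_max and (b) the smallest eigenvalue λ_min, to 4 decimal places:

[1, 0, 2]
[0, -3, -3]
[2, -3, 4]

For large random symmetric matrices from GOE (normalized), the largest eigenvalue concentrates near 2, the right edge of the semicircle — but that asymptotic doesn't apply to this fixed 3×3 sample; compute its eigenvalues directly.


Since M is real symmetric, all three eigenvalues are real; they are the roots of det(λI − M) = λ³ − (tr M) λ² + s λ − det M, where s is the sum of the principal 2×2 minors.
tr M = 1 + (-3) + 4 = 2.
s = (1·(-3) − 0²) + (1·4 − 2²) + ((-3)·4 − (-3)²) = -3 + 0 + (-21) = -24.
det M (expand along row 1) = 1·(-21) − 0·6 + 2·6 = -9.
Characteristic polynomial: λ³ − 2λ² − 24λ + 9 = 0.
Substitute λ = y + (tr M)/3 = y + 0.666667 to remove the quadratic term: y³ + p·y + q = 0 with p = s − (tr M)²/3 = -25.333333 and q = −2(tr M)³/27 + (tr M)·s/3 − det M = -7.592593.
Three real roots ⇒ use the trigonometric (Viète) form: r = 2√(−p/3) = 5.811865, φ = arccos(3q/(p·r)) = arccos(0.154705) = 1.415468 rad.
y_k = r·cos(φ/3 − 2πk/3) for k = 0, 1, 2 gives y = 5.176869, -0.300782, -4.876087.
λ_k = y_k + 0.666667 gives λ = 5.8435, 0.3659, -4.2094 (check: the sum is 2.0000 = tr M).

Hence λ_max = 5.8435 and λ_min = -4.2094.


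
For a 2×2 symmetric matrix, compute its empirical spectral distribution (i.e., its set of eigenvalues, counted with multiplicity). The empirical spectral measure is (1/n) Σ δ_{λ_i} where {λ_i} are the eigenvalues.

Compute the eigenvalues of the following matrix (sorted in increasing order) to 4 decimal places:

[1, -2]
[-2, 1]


Since M is real symmetric, both eigenvalues are real; they are the roots of det(λI − M) = λ² − (tr M) λ + det M.
tr M = 1 + 1 = 2.
det M = 1·1 − (-2)² = 1 − 4 = -3.
Characteristic polynomial: λ² − 2λ − 3 = 0.
Discriminant Δ = (tr M)² − 4·det M = 4 − (-12) = 16; √Δ = 4.000000.
λ = (tr M ± √Δ)/2 = (2 ± 4.000000)/2, giving (tr M − √Δ)/2 = -1.0000 and (tr M + √Δ)/2 = 3.0000.

Eigenvalues sorted in increasing order: [-1.0000, 3.0000].


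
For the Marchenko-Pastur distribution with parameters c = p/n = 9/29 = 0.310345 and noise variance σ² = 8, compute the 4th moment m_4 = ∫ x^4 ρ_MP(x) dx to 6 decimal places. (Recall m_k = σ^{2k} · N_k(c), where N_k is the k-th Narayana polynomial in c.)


E[X⁴] = σ⁸ (1 + 6c + 6c² + c³) (fourth MP moment). With σ² = 8 (so σ⁸ = 4096) and c = 9/29 = 0.310345: E[X⁴] = 4096 · (1 + 6·0.310345 + 6·(0.310345)² + (0.310345)³) = 4096 · 3.469843.

So E[X^4] = 14212.476772.


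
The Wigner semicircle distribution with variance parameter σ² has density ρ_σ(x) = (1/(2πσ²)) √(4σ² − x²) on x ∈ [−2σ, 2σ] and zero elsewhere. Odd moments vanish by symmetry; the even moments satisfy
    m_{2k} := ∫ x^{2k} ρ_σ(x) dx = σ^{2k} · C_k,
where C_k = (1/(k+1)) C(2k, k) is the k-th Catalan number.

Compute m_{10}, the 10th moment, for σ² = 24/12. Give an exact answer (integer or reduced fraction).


By the scaled semicircle moment identity, m_{2k} = σ^{2k} · C_k with k = 5.
C_5 = (1/(k+1)) · C(2k, k) = (1/6) · C(10, 5) = (1/6) · 252 = 42.
σ^{2k} = (σ²)^k = (24/12)^5 = 32.

Therefore m_{10} = σ^{10} · C_5 = 32 · 42 = 1344.


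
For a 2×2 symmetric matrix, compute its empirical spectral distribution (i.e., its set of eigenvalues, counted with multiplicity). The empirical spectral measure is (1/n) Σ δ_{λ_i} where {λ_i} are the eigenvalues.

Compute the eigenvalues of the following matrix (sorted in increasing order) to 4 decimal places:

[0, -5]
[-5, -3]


Since M is real symmetric, both eigenvalues are real; they are the roots of det(λI − M) = λ² − (tr M) λ + det M.
tr M = 0 + (-3) = -3.
det M = 0·(-3) − (-5)² = 0 − 25 = -25.
Characteristic polynomial: λ² + 3λ − 25 = 0.
Discriminant Δ = (tr M)² − 4·det M = 9 − (-100) = 109; √Δ = 10.440307.
λ = (tr M ± √Δ)/2 = (-3 ± 10.440307)/2, giving (tr M − √Δ)/2 = -6.7202 and (tr M + √Δ)/2 = 3.7202.

Eigenvalues sorted in increasing order: [-6.7202, 3.7202].


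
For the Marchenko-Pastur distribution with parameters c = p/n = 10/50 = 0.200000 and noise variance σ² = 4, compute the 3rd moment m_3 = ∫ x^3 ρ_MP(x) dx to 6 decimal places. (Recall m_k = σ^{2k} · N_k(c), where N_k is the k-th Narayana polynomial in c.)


E[X³] = σ⁶ (1 + 3c + c²) (third MP moment). With σ² = 4 (so σ⁶ = 64) and c = 10/50 = 0.200000: E[X³] = 64 · (1 + 3·0.200000 + (0.200000)²) = 64 · 1.640000.

So E[X^3] = 104.960000.


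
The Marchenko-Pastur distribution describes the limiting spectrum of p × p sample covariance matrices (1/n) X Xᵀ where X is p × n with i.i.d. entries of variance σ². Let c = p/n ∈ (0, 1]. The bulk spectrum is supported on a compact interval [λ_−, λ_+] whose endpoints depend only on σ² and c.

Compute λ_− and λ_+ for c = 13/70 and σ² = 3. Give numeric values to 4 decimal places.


c = 13/70 = 0.185714; √c = 0.430946.
λ_− = σ² (1 − √c)² = 3 · (1 − 0.430946)² = 3 · (0.569054)² = 0.971468.
λ_+ = σ² (1 + √c)² = 3 · (1 + 0.430946)² = 3 · (1.430946)² = 6.142818.

Rounded to 4 decimal places: λ_− ≈ 0.9715, λ_+ ≈ 6.1428.


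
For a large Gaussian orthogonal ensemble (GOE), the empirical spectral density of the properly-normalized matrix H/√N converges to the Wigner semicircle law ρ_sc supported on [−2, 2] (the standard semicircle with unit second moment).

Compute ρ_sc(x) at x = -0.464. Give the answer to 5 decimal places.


ρ_sc(x) = (1/(2π)) √(4 − x²). With x = -0.464:
  4 − x² = 4 − (-0.464)² = 4 − 0.215296 = 3.784704.
  √(4 − x²) = 1.945432.
  1/(2π) = 0.159155.
  ρ_sc(-0.464) = 0.159155 · 1.945432 = 0.309625.

Rounded to 5 decimal places: ρ_sc(-0.464) ≈ 0.30963.


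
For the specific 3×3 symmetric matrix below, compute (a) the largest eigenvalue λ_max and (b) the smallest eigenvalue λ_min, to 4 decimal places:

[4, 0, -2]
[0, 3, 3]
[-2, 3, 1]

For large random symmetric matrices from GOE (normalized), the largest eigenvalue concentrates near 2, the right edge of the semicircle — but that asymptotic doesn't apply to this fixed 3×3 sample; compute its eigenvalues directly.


Since M is real symmetric, all three eigenvalues are real; they are the roots of det(λI − M) = λ³ − (tr M) λ² + s λ − det M, where s is the sum of the principal 2×2 minors.
tr M = 4 + 3 + 1 = 8.
s = (4·3 − 0²) + (4·1 − (-2)²) + (3·1 − 3²) = 12 + 0 + (-6) = 6.
det M (expand along row 1) = 4·(-6) − 0·6 + (-2)·6 = -36.
Characteristic polynomial: λ³ − 8λ² + 6λ + 36 = 0.
Substitute λ = y + (tr M)/3 = y + 2.666667 to remove the quadratic term: y³ + p·y + q = 0 with p = s − (tr M)²/3 = -15.333333 and q = −2(tr M)³/27 + (tr M)·s/3 − det M = 14.074074.
Three real roots ⇒ use the trigonometric (Viète) form: r = 2√(−p/3) = 4.521553, φ = arccos(3q/(p·r)) = arccos(-0.608999) = 2.225595 rad.
y_k = r·cos(φ/3 − 2πk/3) for k = 0, 1, 2 gives y = 3.333333, 0.979085, -4.312418.
λ_k = y_k + 2.666667 gives λ = 6.0000, 3.6458, -1.6458 (check: the sum is 8.0000 = tr M).

Hence λ_max = 6.0000 and λ_min = -1.6458.


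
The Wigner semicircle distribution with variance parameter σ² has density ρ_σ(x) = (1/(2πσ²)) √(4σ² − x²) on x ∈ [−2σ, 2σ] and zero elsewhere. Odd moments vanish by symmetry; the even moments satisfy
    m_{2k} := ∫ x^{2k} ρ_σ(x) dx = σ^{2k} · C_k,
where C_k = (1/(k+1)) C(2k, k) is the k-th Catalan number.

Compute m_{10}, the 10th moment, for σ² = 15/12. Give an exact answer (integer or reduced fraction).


By the scaled semicircle moment identity, m_{2k} = σ^{2k} · C_k with k = 5.
C_5 = (1/(k+1)) · C(2k, k) = (1/6) · C(10, 5) = (1/6) · 252 = 42.
σ^{2k} = (σ²)^k = (15/12)^5 = 3125/1024.

Therefore m_{10} = σ^{10} · C_5 = (3125/1024) · 42 = 65625/512.


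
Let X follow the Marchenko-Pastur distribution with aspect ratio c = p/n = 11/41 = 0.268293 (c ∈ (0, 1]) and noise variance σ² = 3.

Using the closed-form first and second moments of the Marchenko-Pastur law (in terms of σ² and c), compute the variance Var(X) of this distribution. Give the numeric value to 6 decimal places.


Recall the MP moments m_1 = E[X] = σ² and m_2 = E[X²] = σ⁴ (1 + c).
m_1 = E[X] = σ² = 3, so m_1² = 9.
m_2 = E[X²] = σ⁴ (1 + c) = 9 · (1 + 0.268293) = 9 · 1.268293 = 11.414634.
(Note m_2 − m_1² simplifies to c · σ⁴ = 0.268293 · 9.)

Var(X) = m_2 − m_1² = 11.414634 − 9 = 2.414634.
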